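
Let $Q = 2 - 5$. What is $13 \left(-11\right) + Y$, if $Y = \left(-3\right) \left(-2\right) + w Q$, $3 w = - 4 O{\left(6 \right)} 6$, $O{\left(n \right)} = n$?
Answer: $7$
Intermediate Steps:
$Q = -3$ ($Q = 2 - 5 = -3$)
$w = -48$ ($w = \frac{\left(-4\right) 6 \cdot 6}{3} = \frac{\left(-24\right) 6}{3} = \frac{1}{3} \left(-144\right) = -48$)
$Y = 150$ ($Y = \left(-3\right) \left(-2\right) - -144 = 6 + 144 = 150$)
$13 \left(-11\right) + Y = 13 \left(-11\right) + 150 = -143 + 150 = 7$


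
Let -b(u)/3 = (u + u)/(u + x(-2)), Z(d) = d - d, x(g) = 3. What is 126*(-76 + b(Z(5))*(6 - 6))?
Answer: -9576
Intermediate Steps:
Z(d) = 0
b(u) = -6*u/(3 + u) (b(u) = -3*(u + u)/(u + 3) = -3*2*u/(3 + u) = -6*u/(3 + u))
126*(-76 + b(Z(5))*(6 - 6)) = 126*(-76 + (-6*0/(3 + 0))*(6 - 6)) = 126*(-76 - 6*0/3*0) = 126*(-76 - 6*0*⅓*0) = 126*(-76 + 0*0) = 126*(-76 + 0) = 126*(-76) = -9576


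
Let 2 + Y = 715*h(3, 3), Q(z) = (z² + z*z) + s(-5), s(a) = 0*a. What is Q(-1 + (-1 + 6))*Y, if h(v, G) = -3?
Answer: -68704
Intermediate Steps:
s(a) = 0
Q(z) = 2*z² (Q(z) = (z² + z*z) + 0 = (z² + z²) + 0 = 2*z² + 0 = 2*z²)
Y = -2147 (Y = -2 + 715*(-3) = -2 - 2145 = -2147)
Q(-1 + (-1 + 6))*Y = (2*(-1 + (-1 + 6))²)*(-2147) = (2*(-1 + 5)²)*(-2147) = (2*4²)*(-2147) = (2*16)*(-2147) = 32*(-2147) = -68704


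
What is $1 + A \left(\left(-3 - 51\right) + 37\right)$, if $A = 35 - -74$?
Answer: $-1852$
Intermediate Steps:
$A = 109$ ($A = 35 + 74 = 109$)
$1 + A \left(\left(-3 - 51\right) + 37\right) = 1 + 109 \left(\left(-3 - 51\right) + 37\right) = 1 + 109 \left(-54 + 37\right) = 1 + 109 \left(-17\right) = 1 - 1853 = -1852$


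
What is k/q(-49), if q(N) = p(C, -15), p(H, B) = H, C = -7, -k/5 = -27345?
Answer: -136725/7 ≈ -19532.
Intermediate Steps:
k = 136725 (k = -5*(-27345) = 136725)
q(N) = -7
k/q(-49) = 136725/(-7) = 136725*(-⅐) = -136725/7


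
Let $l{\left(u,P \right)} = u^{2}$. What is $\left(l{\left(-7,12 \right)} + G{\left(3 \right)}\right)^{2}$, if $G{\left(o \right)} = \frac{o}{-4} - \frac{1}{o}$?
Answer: $\frac{330625}{144} \approx 2296.0$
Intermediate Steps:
$G{\left(o \right)} = - \frac{1}{o} - \frac{o}{4}$ ($G{\left(o \right)} = o \left(- \frac{1}{4}\right) - \frac{1}{o} = - \frac{o}{4} - \frac{1}{o} = - \frac{1}{o} - \frac{o}{4}$)
$\left(l{\left(-7,12 \right)} + G{\left(3 \right)}\right)^{2} = \left(\left(-7\right)^{2} - \frac{13}{12}\right)^{2} = \left(49 - \frac{13}{12}\right)^{2} = \left(\frac{575}{12}\right)^{2} = \frac{330625}{144}$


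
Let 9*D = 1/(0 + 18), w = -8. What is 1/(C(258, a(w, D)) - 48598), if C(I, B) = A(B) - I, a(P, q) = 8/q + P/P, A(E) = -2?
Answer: -1/48858 ≈ -2.0467e-5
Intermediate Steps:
D = 1/162 (D = 1/(9*(0 + 18)) = (⅑)/18 = (⅑)*(1/18) = 1/162 ≈ 0.0061728)
a(P, q) = 1 + 8/q (a(P, q) = 8/q + 1 = 1 + 8/q)
C(I, B) = -2 - I
1/(C(258, a(w, D)) - 48598) = 1/((-2 - 1*258) - 48598) = 1/((-2 - 258) - 48598) = 1/(-260 - 48598) = 1/(-48858) = -1/48858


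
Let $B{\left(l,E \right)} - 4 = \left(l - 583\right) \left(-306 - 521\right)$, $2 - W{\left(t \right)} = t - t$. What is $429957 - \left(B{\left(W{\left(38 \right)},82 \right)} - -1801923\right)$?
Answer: $-1852457$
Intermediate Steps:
$W{\left(t \right)} = 2$ ($W{\left(t \right)} = 2 - \left(t - t\right) = 2 - 0 = 2 + 0 = 2$)
$B{\left(l,E \right)} = 482145 - 827 l$ ($B{\left(l,E \right)} = 4 + \left(l - 583\right) \left(-306 - 521\right) = 4 + \left(-583 + l\right) \left(-827\right) = 4 - \left(-482141 + 827 l\right) = 482145 - 827 l$)
$429957 - \left(B{\left(W{\left(38 \right)},82 \right)} - -1801923\right) = 429957 - \left(\left(482145 - 1654\right) - -1801923\right) = 429957 - \left(\left(482145 - 1654\right) + 1801923\right) = 429957 - \left(480491 + 1801923\right) = 429957 - 2282414 = -1852457$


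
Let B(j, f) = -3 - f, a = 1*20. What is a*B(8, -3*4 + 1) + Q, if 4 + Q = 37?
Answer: 193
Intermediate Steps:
Q = 33 (Q = -4 + 37 = 33)
a = 20
a*B(8, -3*4 + 1) + Q = 20*(-3 - (-3*4 + 1)) + 33 = 20*(-3 - (-12 + 1)) + 33 = 20*(-3 - 1*(-11)) + 33 = 20*(-3 + 11) + 33 = 20*8 + 33 = 160 + 33 = 193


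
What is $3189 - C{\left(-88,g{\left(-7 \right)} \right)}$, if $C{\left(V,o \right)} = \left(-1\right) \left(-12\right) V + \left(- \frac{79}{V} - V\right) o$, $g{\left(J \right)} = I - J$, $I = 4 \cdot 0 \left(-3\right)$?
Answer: $\frac{318799}{88} \approx 3622.7$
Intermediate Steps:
$I = 0$ ($I = 0 \left(-3\right) = 0$)
$g{\left(J \right)} = - J$ ($g{\left(J \right)} = 0 - J = - J$)
$C{\left(V,o \right)} = 12 V + o \left(- V - \frac{79}{V}\right)$ ($C{\left(V,o \right)} = 12 V + \left(- V - \frac{79}{V}\right) o = 12 V + o \left(- V - \frac{79}{V}\right)$)
$3189 - C{\left(-88,g{\left(-7 \right)} \right)} = 3189 - \frac{- 79 \left(\left(-1\right) \left(-7\right)\right) + \left(-88\right)^{2} \left(12 - \left(-1\right) \left(-7\right)\right)}{-88} = 3189 - - \frac{\left(-79\right) 7 + 7744 \left(12 - 7\right)}{88} = 3189 - - \frac{-553 + 7744 \left(12 - 7\right)}{88} = 3189 - - \frac{-553 + 7744 \cdot 5}{88} = 3189 - - \frac{-553 + 38720}{88} = 3189 - \left(- \frac{1}{88}\right) 38167 = 3189 - - \frac{38167}{88} = 3189 + \frac{38167}{88} = \frac{318799}{88}$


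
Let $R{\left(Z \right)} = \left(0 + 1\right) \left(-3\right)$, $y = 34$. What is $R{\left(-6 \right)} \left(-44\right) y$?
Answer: $4488$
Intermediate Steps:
$R{\left(Z \right)} = -3$ ($R{\left(Z \right)} = 1 \left(-3\right) = -3$)
$R{\left(-6 \right)} \left(-44\right) y = \left(-3\right) \left(-44\right) 34 = 132 \cdot 34 = 4488$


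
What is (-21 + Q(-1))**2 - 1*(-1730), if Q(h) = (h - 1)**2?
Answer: 2019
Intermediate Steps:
Q(h) = (-1 + h)**2
(-21 + Q(-1))**2 - 1*(-1730) = (-21 + (-1 - 1)**2)**2 - 1*(-1730) = (-21 + (-2)**2)**2 + 1730 = (-21 + 4)**2 + 1730 = (-17)**2 + 1730 = 289 + 1730 = 2019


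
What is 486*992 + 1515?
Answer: 483627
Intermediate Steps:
486*992 + 1515 = 482112 + 1515 = 483627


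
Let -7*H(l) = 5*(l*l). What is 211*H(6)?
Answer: -37980/7 ≈ -5425.7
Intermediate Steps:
H(l) = -5*l²/7 (H(l) = -5*l*l/7 = -5*l²/7)
211*H(6) = 211*(-5/7*6²) = 211*(-5/7*36) = 211*(-180/7) = -37980/7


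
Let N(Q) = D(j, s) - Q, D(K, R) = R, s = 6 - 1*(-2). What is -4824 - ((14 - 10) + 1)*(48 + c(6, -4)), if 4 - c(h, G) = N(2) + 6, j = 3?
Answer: -5024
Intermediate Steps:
s = 8 (s = 6 + 2 = 8)
N(Q) = 8 - Q
c(h, G) = -8 (c(h, G) = 4 - ((8 - 1*2) + 6) = 4 - ((8 - 2) + 6) = 4 - (6 + 6) = 4 - 1*12 = 4 - 12 = -8)
-4824 - ((14 - 10) + 1)*(48 + c(6, -4)) = -4824 - ((14 - 10) + 1)*(48 - 8) = -4824 - (4 + 1)*40 = -4824 - 5*40 = -4824 - 1*200 = -4824 - 200 = -5024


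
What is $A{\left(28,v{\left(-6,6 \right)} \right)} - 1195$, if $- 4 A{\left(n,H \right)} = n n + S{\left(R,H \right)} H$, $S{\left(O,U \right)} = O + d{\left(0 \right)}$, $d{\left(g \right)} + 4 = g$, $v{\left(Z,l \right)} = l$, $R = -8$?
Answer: $-1373$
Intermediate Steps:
$d{\left(g \right)} = -4 + g$
$S{\left(O,U \right)} = -4 + O$ ($S{\left(O,U \right)} = O + \left(-4 + 0\right) = O - 4 = -4 + O$)
$A{\left(n,H \right)} = 3 H - \frac{n^{2}}{4}$ ($A{\left(n,H \right)} = - \frac{n n + \left(-4 - 8\right) H}{4} = - \frac{n^{2} - 12 H}{4} = 3 H - \frac{n^{2}}{4}$)
$A{\left(28,v{\left(-6,6 \right)} \right)} - 1195 = \left(3 \cdot 6 - \frac{28^{2}}{4}\right) - 1195 = \left(18 - 196\right) - 1195 = -178 - 1195 = -1373$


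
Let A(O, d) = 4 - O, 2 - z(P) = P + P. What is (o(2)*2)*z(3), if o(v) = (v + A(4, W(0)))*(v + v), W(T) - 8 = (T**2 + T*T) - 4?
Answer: -64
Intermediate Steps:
z(P) = 2 - 2*P (z(P) = 2 - (P + P) = 2 - 2*P)
W(T) = 4 + 2*T**2 (W(T) = 8 + ((T**2 + T*T) - 4) = 8 + ((T**2 + T**2) - 4) = 8 + (2*T**2 - 4) = 8 + (-4 + 2*T**2) = 4 + 2*T**2)
o(v) = 2*v**2 (o(v) = (v + (4 - 1*4))*(v + v) = (v + (4 - 4))*(2*v) = (v + 0)*(2*v) = v*(2*v) = 2*v**2)
(o(2)*2)*z(3) = ((2*2**2)*2)*(2 - 2*3) = ((2*4)*2)*(2 - 6) = (8*2)*(-4) = 16*(-4) = -64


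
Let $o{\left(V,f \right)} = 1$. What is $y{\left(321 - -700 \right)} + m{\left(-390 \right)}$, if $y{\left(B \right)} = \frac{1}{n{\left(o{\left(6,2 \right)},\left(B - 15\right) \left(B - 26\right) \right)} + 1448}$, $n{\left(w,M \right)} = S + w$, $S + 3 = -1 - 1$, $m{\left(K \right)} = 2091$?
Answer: $\frac{3019405}{1444} \approx 2091.0$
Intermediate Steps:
$S = -5$ ($S = -3 - 2 = -5$)
$n{\left(w,M \right)} = -5 + w$
$y{\left(B \right)} = \frac{1}{1444}$ ($y{\left(B \right)} = \frac{1}{\left(-5 + 1\right) + 1448} = \frac{1}{-4 + 1448} = \frac{1}{1444}$)
$y{\left(321 - -700 \right)} + m{\left(-390 \right)} = \frac{1}{1444} + 2091 = \frac{3019405}{1444}$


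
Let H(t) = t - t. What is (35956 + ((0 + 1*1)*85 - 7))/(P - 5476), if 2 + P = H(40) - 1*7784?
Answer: -18017/6631 ≈ -2.7171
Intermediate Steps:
H(t) = 0
P = -7786 (P = -2 + (0 - 1*7784) = -2 + (0 - 7784) = -2 - 7784 = -7786)
(35956 + ((0 + 1*1)*85 - 7))/(P - 5476) = (35956 + ((0 + 1*1)*85 - 7))/(-7786 - 5476) = (35956 + ((0 + 1)*85 - 7))/(-13262) = (35956 + (1*85 - 7))*(-1/13262) = (35956 + (85 - 7))*(-1/13262) = (35956 + 78)*(-1/13262) = 36034*(-1/13262) = -18017/6631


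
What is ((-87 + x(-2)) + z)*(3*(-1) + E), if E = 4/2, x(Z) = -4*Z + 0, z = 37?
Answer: 42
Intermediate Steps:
x(Z) = -4*Z
E = 2 (E = 4*(1/2) = 2)
((-87 + x(-2)) + z)*(3*(-1) + E) = ((-87 - 4*(-2)) + 37)*(3*(-1) + 2) = ((-87 + 8) + 37)*(-3 + 2) = (-79 + 37)*(-1) = -42*(-1) = 42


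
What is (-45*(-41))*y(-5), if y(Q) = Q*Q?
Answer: 46125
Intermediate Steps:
y(Q) = Q²
(-45*(-41))*y(-5) = -45*(-41)*(-5)² = 1845*25 = 46125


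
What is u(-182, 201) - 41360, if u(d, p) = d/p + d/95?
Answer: -789823072/19095 ≈ -41363.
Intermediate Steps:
u(d, p) = d/95 + d/p (u(d, p) = d/p + d*(1/95) = d/p + d/95 = d/95 + d/p)
u(-182, 201) - 41360 = ((1/95)*(-182) - 182/201) - 41360 = (-182/95 - 182*1/201) - 41360 = (-182/95 - 182/201) - 41360 = -53872/19095 - 41360 = -789823072/19095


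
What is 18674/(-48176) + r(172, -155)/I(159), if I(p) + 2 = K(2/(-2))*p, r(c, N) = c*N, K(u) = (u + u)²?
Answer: -324052869/7635896 ≈ -42.438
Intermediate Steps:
K(u) = 4*u² (K(u) = (2*u)² = 4*u²)
r(c, N) = N*c
I(p) = -2 + 4*p (I(p) = -2 + (4*(2/(-2))²)*p = -2 + (4*(2*(-½))²)*p = -2 + (4*(-1)²)*p = -2 + (4*1)*p = -2 + 4*p)
18674/(-48176) + r(172, -155)/I(159) = 18674/(-48176) + (-155*172)/(-2 + 4*159) = 18674*(-1/48176) - 26660/(-2 + 636) = -9337/24088 - 26660/634 = -9337/24088 - 26660*1/634 = -9337/24088 - 13330/317 = -324052869/7635896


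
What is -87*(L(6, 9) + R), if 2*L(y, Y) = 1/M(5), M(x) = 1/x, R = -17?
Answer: 2523/2 ≈ 1261.5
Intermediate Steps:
L(y, Y) = 5/2 (L(y, Y) = 1/(2*(1/5)) = (1/2)*5 = 5/2)
-87*(L(6, 9) + R) = -87*(5/2 - 17) = -87*(-29/2) = 2523/2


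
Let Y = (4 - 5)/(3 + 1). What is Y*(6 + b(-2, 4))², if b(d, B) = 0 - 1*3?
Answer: -9/4 ≈ -2.2500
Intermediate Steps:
b(d, B) = -3 (b(d, B) = 0 - 3 = -3)
Y = -¼ (Y = -1/4 = -1*¼ = -¼ ≈ -0.25000)
Y*(6 + b(-2, 4))² = -(6 - 3)²/4 = -¼*3² = -¼*9 = -9/4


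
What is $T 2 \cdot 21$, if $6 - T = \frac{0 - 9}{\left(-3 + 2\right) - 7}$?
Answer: $\frac{819}{4} \approx 204.75$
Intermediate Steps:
$T = \frac{39}{8}$ ($T = 6 - \frac{0 - 9}{\left(-3 + 2\right) - 7} = 6 - - \frac{9}{-1 - 7} = 6 - - \frac{9}{-8} = 6 - \left(-9\right) \left(- \frac{1}{8}\right) = 6 - \frac{9}{8} = \frac{39}{8} \approx 4.875$)
$T 2 \cdot 21 = \frac{39}{8} \cdot 2 \cdot 21 = \frac{39}{4} \cdot 21 = \frac{819}{4}$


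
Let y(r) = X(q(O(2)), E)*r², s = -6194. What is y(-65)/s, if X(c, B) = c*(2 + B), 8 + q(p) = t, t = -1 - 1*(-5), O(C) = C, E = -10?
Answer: -67600/3097 ≈ -21.828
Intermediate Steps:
t = 4 (t = -1 + 5 = 4)
q(p) = -4 (q(p) = -8 + 4 = -4)
y(r) = 32*r² (y(r) = (-4*(2 - 10))*r² = (-4*(-8))*r² = 32*r²)
y(-65)/s = (32*(-65)²)/(-6194) = (32*4225)*(-1/6194) = 135200*(-1/6194) = -67600/3097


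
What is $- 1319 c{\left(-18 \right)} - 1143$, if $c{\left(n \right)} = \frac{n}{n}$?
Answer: $-2462$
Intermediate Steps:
$c{\left(n \right)} = 1$
$- 1319 c{\left(-18 \right)} - 1143 = \left(-1319\right) 1 - 1143 = -1319 - 1143 = -2462$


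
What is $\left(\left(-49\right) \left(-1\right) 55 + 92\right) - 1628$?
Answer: $1159$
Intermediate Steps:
$\left(\left(-49\right) \left(-1\right) 55 + 92\right) - 1628 = \left(49 \cdot 55 + 92\right) - 1628 = \left(2695 + 92\right) - 1628 = 2787 - 1628 = 1159$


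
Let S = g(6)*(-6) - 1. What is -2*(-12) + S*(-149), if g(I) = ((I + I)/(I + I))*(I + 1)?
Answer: 6431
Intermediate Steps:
g(I) = 1 + I (g(I) = ((2*I)/((2*I)))*(1 + I) = ((2*I)*(1/(2*I)))*(1 + I) = 1*(1 + I) = 1 + I)
S = -43 (S = (1 + 6)*(-6) - 1 = 7*(-6) - 1 = -42 - 1 = -43)
-2*(-12) + S*(-149) = -2*(-12) - 43*(-149) = 24 + 6407 = 6431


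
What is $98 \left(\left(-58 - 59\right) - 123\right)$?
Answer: $-23520$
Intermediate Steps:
$98 \left(\left(-58 - 59\right) - 123\right) = 98 \left(-117 - 123\right) = 98 \left(-240\right) = -23520$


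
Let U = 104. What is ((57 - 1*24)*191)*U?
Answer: 655512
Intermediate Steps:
((57 - 1*24)*191)*U = ((57 - 1*24)*191)*104 = ((57 - 24)*191)*104 = (33*191)*104 = 6303*104 = 655512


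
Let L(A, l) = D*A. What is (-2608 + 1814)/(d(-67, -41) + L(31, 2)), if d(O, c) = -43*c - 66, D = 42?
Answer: -794/2999 ≈ -0.26475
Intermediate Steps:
L(A, l) = 42*A
d(O, c) = -66 - 43*c
(-2608 + 1814)/(d(-67, -41) + L(31, 2)) = (-2608 + 1814)/((-66 - 43*(-41)) + 42*31) = -794/((-66 + 1763) + 1302) = -794/(1697 + 1302) = -794/2999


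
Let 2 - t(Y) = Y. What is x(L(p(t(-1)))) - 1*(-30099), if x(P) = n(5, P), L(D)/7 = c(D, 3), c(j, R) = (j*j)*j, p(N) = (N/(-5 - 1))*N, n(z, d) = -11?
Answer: 30088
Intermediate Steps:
t(Y) = 2 - Y
p(N) = -N²/6 (p(N) = (N/(-6))*N = (N*(-⅙))*N = (-N/6)*N = -N²/6)
c(j, R) = j³ (c(j, R) = j²*j = j³)
L(D) = 7*D³
x(P) = -11
x(L(p(t(-1)))) - 1*(-30099) = -11 - 1*(-30099) = -11 + 30099 = 30088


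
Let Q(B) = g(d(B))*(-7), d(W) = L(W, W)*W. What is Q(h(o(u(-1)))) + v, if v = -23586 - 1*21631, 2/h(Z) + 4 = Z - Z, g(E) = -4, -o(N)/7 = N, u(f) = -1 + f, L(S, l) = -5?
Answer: -45189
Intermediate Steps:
o(N) = -7*N
d(W) = -5*W
h(Z) = -1/2 (h(Z) = 2/(-4 + (Z - Z)) = 2/(-4 + 0) = 2/(-4) = 2*(-1/4) = -1/2)
v = -45217 (v = -23586 - 21631 = -45217)
Q(B) = 28 (Q(B) = -4*(-7) = 28)
Q(h(o(u(-1)))) + v = 28 - 45217 = -45189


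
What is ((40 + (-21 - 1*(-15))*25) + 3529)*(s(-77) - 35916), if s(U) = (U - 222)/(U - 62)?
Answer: -17067733475/139 ≈ -1.2279e+8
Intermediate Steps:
s(U) = (-222 + U)/(-62 + U)
((40 + (-21 - 1*(-15))*25) + 3529)*(s(-77) - 35916) = ((40 + (-21 - 1*(-15))*25) + 3529)*((-222 - 77)/(-62 - 77) - 35916) = ((40 + (-21 + 15)*25) + 3529)*(-299/(-139) - 35916) = ((40 - 6*25) + 3529)*(-1/139*(-299) - 35916) = ((40 - 150) + 3529)*(299/139 - 35916) = (-110 + 3529)*(-4992025/139) = 3419*(-4992025/139) = -17067733475/139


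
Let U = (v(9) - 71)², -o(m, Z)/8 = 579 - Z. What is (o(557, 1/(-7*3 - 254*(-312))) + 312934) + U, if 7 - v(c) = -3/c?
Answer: 10050036428/32175 ≈ 3.1236e+5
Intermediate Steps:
v(c) = 7 + 3/c (v(c) = 7 - (-3)/c = 7 + 3/c)
o(m, Z) = -4632 + 8*Z (o(m, Z) = -8*(579 - Z) = -4632 + 8*Z)
U = 36481/9 (U = ((7 + 3/9) - 71)² = ((7 + 3*(⅑)) - 71)² = ((7 + ⅓) - 71)² = (22/3 - 71)² = (-191/3)² = 36481/9 ≈ 4053.4)
(o(557, 1/(-7*3 - 254*(-312))) + 312934) + U = ((-4632 + 8*(1/(-7*3 - 254*(-312)))) + 312934) + 36481/9 = ((-4632 + 8*(-1/312/(-21 - 254))) + 312934) + 36481/9 = ((-4632 + 8*(-1/312/(-275))) + 312934) + 36481/9 = ((-4632 + 8*(-1/275*(-1/312))) + 312934) + 36481/9 = ((-4632 + 8*(1/85800)) + 312934) + 36481/9 = ((-4632 + 1/10725) + 312934) + 36481/9 = (-49678199/10725 + 312934) + 36481/9 = 3306538951/10725 + 36481/9 = 10050036428/32175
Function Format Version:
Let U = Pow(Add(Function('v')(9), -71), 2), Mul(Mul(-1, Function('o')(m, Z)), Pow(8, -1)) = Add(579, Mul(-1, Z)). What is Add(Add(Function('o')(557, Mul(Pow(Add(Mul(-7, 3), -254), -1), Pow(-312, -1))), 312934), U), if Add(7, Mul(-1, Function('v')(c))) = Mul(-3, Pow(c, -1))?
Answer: Rational(10050036428, 32175) ≈ 3.1236e+5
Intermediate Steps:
Function('v')(c) = Add(7, Mul(3, Pow(c, -1))) (Function('v')(c) = Add(7, Mul(-1, Mul(-3, Pow(c, -1)))) = Add(7, Mul(3, Pow(c, -1))))
Function('o')(m, Z) = Add(-4632, Mul(8, Z)) (Function('o')(m, Z) = Mul(-8, Add(579, Mul(-1, Z))) = Add(-4632, Mul(8, Z)))
U = Rational(36481, 9) (U = Pow(Add(Add(7, Mul(3, Pow(9, -1))), -71), 2) = Pow(Add(Add(7, Mul(3, Rational(1, 9))), -71), 2) = Pow(Add(Add(7, Rational(1, 3)), -71), 2) = Pow(Add(Rational(22, 3), -71), 2) = Pow(Rational(-191, 3), 2) = Rational(36481, 9) ≈ 4053.4)
Add(Add(Function('o')(557, Mul(Pow(Add(Mul(-7, 3), -254), -1), Pow(-312, -1))), 312934), U) = Add(Add(Add(-4632, Mul(8, Mul(Pow(Add(Mul(-7, 3), -254), -1), Pow(-312, -1)))), 312934), Rational(36481, 9)) = Add(Add(Add(-4632, Mul(8, Mul(Pow(Add(-21, -254), -1), Rational(-1, 312)))), 312934), Rational(36481, 9)) = Add(Add(Add(-4632, Mul(8, Mul(Pow(-275, -1), Rational(-1, 312)))), 312934), Rational(36481, 9)) = Add(Add(Add(-4632, Mul(8, Mul(Rational(-1, 275), Rational(-1, 312)))), 312934), Rational(36481, 9)) = Add(Add(Add(-4632, Mul(8, Rational(1, 85800))), 312934), Rational(36481, 9)) = Add(Add(Add(-4632, Rational(1, 10725)), 312934), Rational(36481, 9)) = Add(Add(Rational(-49678199, 10725), 312934), Rational(36481, 9)) = Add(Rational(3306538951, 10725), Rational(36481, 9)) = Rational(10050036428, 32175)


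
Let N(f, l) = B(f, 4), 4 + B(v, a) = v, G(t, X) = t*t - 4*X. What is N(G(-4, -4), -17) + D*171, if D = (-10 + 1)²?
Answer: 13879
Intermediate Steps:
G(t, X) = t² - 4*X
B(v, a) = -4 + v
N(f, l) = -4 + f
D = 81 (D = (-9)² = 81)
N(G(-4, -4), -17) + D*171 = (-4 + ((-4)² - 4*(-4))) + 81*171 = (-4 + (16 + 16)) + 13851 = (-4 + 32) + 13851 = 28 + 13851 = 13879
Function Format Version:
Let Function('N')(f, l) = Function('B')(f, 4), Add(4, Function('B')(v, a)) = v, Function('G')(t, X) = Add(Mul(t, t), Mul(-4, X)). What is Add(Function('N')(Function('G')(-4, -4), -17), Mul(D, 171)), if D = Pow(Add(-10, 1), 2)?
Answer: 13879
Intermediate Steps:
Function('G')(t, X) = Add(Pow(t, 2), Mul(-4, X))
Function('B')(v, a) = Add(-4, v)
Function('N')(f, l) = Add(-4, f)
D = 81 (D = Pow(-9, 2) = 81)
Add(Function('N')(Function('G')(-4, -4), -17), Mul(D, 171)) = Add(Add(-4, Add(Pow(-4, 2), Mul(-4, -4))), Mul(81, 171)) = Add(Add(-4, Add(16, 16)), 13851) = Add(Add(-4, 32), 13851) = Add(28, 13851) = 13879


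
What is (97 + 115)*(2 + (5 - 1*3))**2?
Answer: 3392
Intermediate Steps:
(97 + 115)*(2 + (5 - 1*3))**2 = 212*(2 + (5 - 3))**2 = 212*(2 + 2)**2 = 212*4**2 = 212*16 = 3392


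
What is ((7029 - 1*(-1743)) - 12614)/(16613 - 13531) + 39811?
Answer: 61346830/1541 ≈ 39810.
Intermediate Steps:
((7029 - 1*(-1743)) - 12614)/(16613 - 13531) + 39811 = ((7029 + 1743) - 12614)/3082 + 39811 = (8772 - 12614)*(1/3082) + 39811 = -3842*1/3082 + 39811 = -1921/1541 + 39811 = 61346830/1541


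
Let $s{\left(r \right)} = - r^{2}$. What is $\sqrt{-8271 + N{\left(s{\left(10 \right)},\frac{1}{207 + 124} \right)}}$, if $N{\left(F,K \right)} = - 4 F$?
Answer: $i \sqrt{7871} \approx 88.719 i$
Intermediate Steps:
$\sqrt{-8271 + N{\left(s{\left(10 \right)},\frac{1}{207 + 124} \right)}} = \sqrt{-8271 - 4 \left(- 10^{2}\right)} = \sqrt{-8271 - 4 \left(\left(-1\right) 100\right)} = \sqrt{-8271 - -400} = \sqrt{-8271 + 400} = \sqrt{-7871} = i \sqrt{7871}$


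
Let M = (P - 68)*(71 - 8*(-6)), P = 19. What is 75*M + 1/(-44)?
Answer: -19242301/44 ≈ -4.3733e+5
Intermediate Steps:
M = -5831 (M = (19 - 68)*(71 - 8*(-6)) = -49*(71 + 48) = -49*119 = -5831)
75*M + 1/(-44) = 75*(-5831) + 1/(-44) = -437325 + 1*(-1/44) = -437325 - 1/44 = -19242301/44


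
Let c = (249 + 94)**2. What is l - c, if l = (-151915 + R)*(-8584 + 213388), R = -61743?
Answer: -43758130681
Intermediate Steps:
l = -43758013032 (l = (-151915 - 61743)*(-8584 + 213388) = -213658*204804 = -43758013032)
c = 117649 (c = 343**2 = 117649)
l - c = -43758013032 - 1*117649 = -43758013032 - 117649 = -43758130681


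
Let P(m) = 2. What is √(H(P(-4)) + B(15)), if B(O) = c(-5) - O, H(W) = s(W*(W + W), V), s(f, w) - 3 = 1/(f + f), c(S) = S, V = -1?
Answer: I*√271/4 ≈ 4.1155*I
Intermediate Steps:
s(f, w) = 3 + 1/(2*f) (s(f, w) = 3 + 1/(f + f) = 3 + 1/(2*f))
H(W) = 3 + 1/(4*W²) (H(W) = 3 + 1/(2*((W*(W + W)))) = 3 + 1/(2*((W*(2*W)))) = 3 + 1/(2*((2*W²))) = 3 + (1/(2*W²))/2 = 3 + 1/(4*W²))
B(O) = -5 - O
√(H(P(-4)) + B(15)) = √((3 + (¼)/2²) + (-5 - 1*15)) = √((3 + (¼)*(¼)) + (-5 - 15)) = √((3 + 1/16) - 20) = √(49/16 - 20) = √(-271/16) = I*√271/4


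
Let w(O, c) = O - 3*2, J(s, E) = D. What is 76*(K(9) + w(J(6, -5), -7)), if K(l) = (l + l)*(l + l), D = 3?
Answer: 24396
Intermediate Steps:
J(s, E) = 3
K(l) = 4*l**2 (K(l) = (2*l)*(2*l) = 4*l**2)
w(O, c) = -6 + O (w(O, c) = O - 6 = -6 + O)
76*(K(9) + w(J(6, -5), -7)) = 76*(4*9**2 + (-6 + 3)) = 76*(4*81 - 3) = 76*(324 - 3) = 76*321 = 24396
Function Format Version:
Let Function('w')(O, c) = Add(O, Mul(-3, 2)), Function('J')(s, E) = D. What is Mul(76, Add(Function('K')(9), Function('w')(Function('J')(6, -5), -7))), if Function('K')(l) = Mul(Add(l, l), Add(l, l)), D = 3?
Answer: 24396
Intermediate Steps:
Function('J')(s, E) = 3
Function('K')(l) = Mul(4, Pow(l, 2)) (Function('K')(l) = Mul(Mul(2, l), Mul(2, l)) = Mul(4, Pow(l, 2)))
Function('w')(O, c) = Add(-6, O) (Function('w')(O, c) = Add(O, -6) = Add(-6, O))
Mul(76, Add(Function('K')(9), Function('w')(Function('J')(6, -5), -7))) = Mul(76, Add(Mul(4, Pow(9, 2)), Add(-6, 3))) = Mul(76, Add(Mul(4, 81), -3)) = Mul(76, Add(324, -3)) = Mul(76, 321) = 24396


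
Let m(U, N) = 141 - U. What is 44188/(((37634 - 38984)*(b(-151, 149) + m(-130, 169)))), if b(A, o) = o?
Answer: -11047/141750 ≈ -0.077933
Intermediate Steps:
44188/(((37634 - 38984)*(b(-151, 149) + m(-130, 169)))) = 44188/(((37634 - 38984)*(149 + (141 - 1*(-130))))) = 44188/((-1350*(149 + (141 + 130)))) = 44188/((-1350*(149 + 271))) = 44188/((-1350*420)) = 44188/(-567000) = 44188*(-1/567000) = -11047/141750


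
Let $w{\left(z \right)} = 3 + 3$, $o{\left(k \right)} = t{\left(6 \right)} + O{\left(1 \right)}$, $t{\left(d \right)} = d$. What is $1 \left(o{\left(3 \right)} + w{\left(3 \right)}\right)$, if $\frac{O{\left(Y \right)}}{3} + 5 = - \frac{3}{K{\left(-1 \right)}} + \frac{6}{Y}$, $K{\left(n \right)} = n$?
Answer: $24$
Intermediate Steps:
$O{\left(Y \right)} = -6 + \frac{18}{Y}$ ($O{\left(Y \right)} = -15 + 3 \left(- \frac{3}{-1} + \frac{6}{Y}\right) = -15 + 3 \left(\left(-3\right) \left(-1\right) + \frac{6}{Y}\right) = -15 + 3 \left(3 + \frac{6}{Y}\right) = -15 + \left(9 + \frac{18}{Y}\right) = -6 + \frac{18}{Y}$)
$o{\left(k \right)} = 18$ ($o{\left(k \right)} = 6 - \left(6 - \frac{18}{1}\right) = 6 + \left(-6 + 18 \cdot 1\right) = 6 + \left(-6 + 18\right) = 6 + 12 = 18$)
$w{\left(z \right)} = 6$
$1 \left(o{\left(3 \right)} + w{\left(3 \right)}\right) = 1 \left(18 + 6\right) = 1 \cdot 24 = 24$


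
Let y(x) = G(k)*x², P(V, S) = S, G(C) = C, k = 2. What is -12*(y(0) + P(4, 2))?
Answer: -24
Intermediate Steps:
y(x) = 2*x²
-12*(y(0) + P(4, 2)) = -12*(2*0² + 2) = -12*(2*0 + 2) = -12*(0 + 2) = -12*2 = -24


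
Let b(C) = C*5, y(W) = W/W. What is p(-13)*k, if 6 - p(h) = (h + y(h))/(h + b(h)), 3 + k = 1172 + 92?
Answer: 7372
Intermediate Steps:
y(W) = 1
k = 1261 (k = -3 + (1172 + 92) = -3 + 1264 = 1261)
b(C) = 5*C
p(h) = 6 - (1 + h)/(6*h) (p(h) = 6 - (h + 1)/(h + 5*h) = 6 - (1 + h)/(6*h))
p(-13)*k = ((1/6)*(-1 + 35*(-13))/(-13))*1261 = ((1/6)*(-1/13)*(-1 - 455))*1261 = ((1/6)*(-1/13)*(-456))*1261 = (76/13)*1261 = 7372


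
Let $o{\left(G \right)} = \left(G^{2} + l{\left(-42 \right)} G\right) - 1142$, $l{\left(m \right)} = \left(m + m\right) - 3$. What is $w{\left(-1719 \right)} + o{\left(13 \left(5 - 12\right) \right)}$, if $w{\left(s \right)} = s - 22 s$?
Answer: $51155$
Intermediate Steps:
$l{\left(m \right)} = -3 + 2 m$ ($l{\left(m \right)} = 2 m - 3 = -3 + 2 m$)
$w{\left(s \right)} = - 21 s$
$o{\left(G \right)} = -1142 + G^{2} - 87 G$ ($o{\left(G \right)} = \left(G^{2} + \left(-3 + 2 \left(-42\right)\right) G\right) - 1142 = \left(G^{2} + \left(-3 - 84\right) G\right) - 1142 = \left(G^{2} - 87 G\right) - 1142 = -1142 + G^{2} - 87 G$)
$w{\left(-1719 \right)} + o{\left(13 \left(5 - 12\right) \right)} = \left(-21\right) \left(-1719\right) - \left(1142 - 169 \left(5 - 12\right)^{2} + 87 \cdot 13 \left(5 - 12\right)\right) = 36099 - \left(1142 - 8281 + 87 \cdot 13 \left(-7\right)\right) = 36099 - \left(-6775 - 8281\right) = 36099 + \left(-1142 + 8281 + 7917\right) = 36099 + 15056 = 51155$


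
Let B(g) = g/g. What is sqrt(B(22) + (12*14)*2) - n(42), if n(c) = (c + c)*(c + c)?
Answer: -7056 + sqrt(337) ≈ -7037.6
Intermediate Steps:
B(g) = 1
n(c) = 4*c**2 (n(c) = (2*c)*(2*c) = 4*c**2)
sqrt(B(22) + (12*14)*2) - n(42) = sqrt(1 + (12*14)*2) - 4*42**2 = sqrt(1 + 168*2) - 4*1764 = sqrt(1 + 336) - 1*7056 = sqrt(337) - 7056 = -7056 + sqrt(337)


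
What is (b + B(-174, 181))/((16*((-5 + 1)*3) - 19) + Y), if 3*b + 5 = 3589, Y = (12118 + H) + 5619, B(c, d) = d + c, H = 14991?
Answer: 3605/97551 ≈ 0.036955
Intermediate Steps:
B(c, d) = c + d
Y = 32728 (Y = (12118 + 14991) + 5619 = 27109 + 5619 = 32728)
b = 3584/3 (b = -5/3 + (1/3)*3589 = -5/3 + 3589/3 = 3584/3 ≈ 1194.7)
(b + B(-174, 181))/((16*((-5 + 1)*3) - 19) + Y) = (3584/3 + (-174 + 181))/((16*((-5 + 1)*3) - 19) + 32728) = (3584/3 + 7)/((16*(-4*3) - 19) + 32728) = 3605/(3*((16*(-12) - 19) + 32728)) = 3605/(3*((-192 - 19) + 32728)) = 3605/(3*(-211 + 32728)) = (3605/3)/32517 = (3605/3)*(1/32517) = 3605/97551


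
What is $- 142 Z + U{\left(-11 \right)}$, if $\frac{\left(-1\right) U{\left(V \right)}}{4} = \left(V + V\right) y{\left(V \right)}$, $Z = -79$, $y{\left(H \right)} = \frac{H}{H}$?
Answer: $11306$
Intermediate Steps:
$y{\left(H \right)} = 1$
$U{\left(V \right)} = - 8 V$ ($U{\left(V \right)} = - 4 \left(V + V\right) 1 = - 4 \cdot 2 V 1 = - 4 \cdot 2 V = - 8 V$)
$- 142 Z + U{\left(-11 \right)} = \left(-142\right) \left(-79\right) - -88 = 11218 + 88 = 11306$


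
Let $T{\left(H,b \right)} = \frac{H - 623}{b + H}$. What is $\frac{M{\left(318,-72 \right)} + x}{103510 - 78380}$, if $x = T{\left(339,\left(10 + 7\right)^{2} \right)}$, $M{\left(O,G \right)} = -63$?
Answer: $- \frac{4981}{1972705} \approx -0.002525$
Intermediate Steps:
$T{\left(H,b \right)} = \frac{-623 + H}{H + b}$
$x = - \frac{71}{157}$ ($x = \frac{-623 + 339}{339 + \left(10 + 7\right)^{2}} = \frac{1}{339 + 17^{2}} \left(-284\right) = \frac{1}{339 + 289} \left(-284\right) = \frac{1}{628} \left(-284\right) = - \frac{71}{157} \approx -0.45223$)
$\frac{M{\left(318,-72 \right)} + x}{103510 - 78380} = \frac{-63 - \frac{71}{157}}{103510 - 78380} = - \frac{9962}{157 \cdot 25130} = \left(- \frac{9962}{157}\right) \frac{1}{25130} = - \frac{4981}{1972705}$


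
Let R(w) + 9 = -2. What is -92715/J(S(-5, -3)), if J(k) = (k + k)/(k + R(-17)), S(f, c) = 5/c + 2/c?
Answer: -264900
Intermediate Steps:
S(f, c) = 7/c
R(w) = -11 (R(w) = -9 - 2 = -11)
J(k) = 2*k/(-11 + k) (J(k) = (k + k)/(k - 11) = (2*k)/(-11 + k) = 2*k/(-11 + k))
-92715/J(S(-5, -3)) = -92715/(2*(7/(-3))/(-11 + 7/(-3))) = -92715/(2*(7*(-1/3))/(-11 + 7*(-1/3))) = -92715/(2*(-7/3)/(-11 - 7/3)) = -92715/(2*(-7/3)/(-40/3)) = -92715/(2*(-7/3)*(-3/40)) = -92715/7/20 = -92715*20/7 = -264900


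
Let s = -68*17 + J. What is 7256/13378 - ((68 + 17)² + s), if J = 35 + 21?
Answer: -40966497/6689 ≈ -6124.5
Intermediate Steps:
J = 56
s = -1100 (s = -68*17 + 56 = -1156 + 56 = -1100)
7256/13378 - ((68 + 17)² + s) = 7256/13378 - ((68 + 17)² - 1100) = 7256*(1/13378) - (85² - 1100) = 3628/6689 - (7225 - 1100) = 3628/6689 - 1*6125 = 3628/6689 - 6125 = -40966497/6689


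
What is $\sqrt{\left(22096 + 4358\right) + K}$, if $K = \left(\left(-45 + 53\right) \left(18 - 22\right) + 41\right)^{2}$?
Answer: $\sqrt{26535} \approx 162.9$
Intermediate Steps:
$K = 81$ ($K = \left(8 \left(-4\right) + 41\right)^{2} = \left(-32 + 41\right)^{2} = 9^{2} = 81$)
$\sqrt{\left(22096 + 4358\right) + K} = \sqrt{\left(22096 + 4358\right) + 81} = \sqrt{26454 + 81} = \sqrt{26535}$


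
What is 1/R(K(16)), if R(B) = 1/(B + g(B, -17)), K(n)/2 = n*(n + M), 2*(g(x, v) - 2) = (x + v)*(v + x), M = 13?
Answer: 831781/2 ≈ 4.1589e+5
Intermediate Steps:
g(x, v) = 2 + (v + x)**2/2 (g(x, v) = 2 + ((x + v)*(v + x))/2 = 2 + ((v + x)*(v + x))/2 = 2 + (v + x)**2/2)
K(n) = 2*n*(13 + n) (K(n) = 2*(n*(n + 13)) = 2*(n*(13 + n)) = 2*n*(13 + n))
R(B) = 1/(2 + B + (-17 + B)**2/2) (R(B) = 1/(B + (2 + (-17 + B)**2/2)) = 1/(2 + B + (-17 + B)**2/2))
1/R(K(16)) = 1/(2/(293 + (2*16*(13 + 16))**2 - 64*16*(13 + 16))) = 1/(2/(293 + (2*16*29)**2 - 64*16*29)) = 1/(2/(293 + 928**2 - 32*928)) = 1/(2/(293 + 861184 - 29696)) = 1/(2/831781) = 831781/2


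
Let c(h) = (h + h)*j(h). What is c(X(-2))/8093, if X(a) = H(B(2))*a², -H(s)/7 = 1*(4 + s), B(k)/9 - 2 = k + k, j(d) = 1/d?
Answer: 2/8093 ≈ 0.00024713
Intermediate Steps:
j(d) = 1/d
B(k) = 18 + 18*k (B(k) = 18 + 9*(k + k) = 18 + 9*(2*k) = 18 + 18*k)
H(s) = -28 - 7*s (H(s) = -7*(4 + s) = -28 - 7*s)
X(a) = -406*a² (X(a) = (-28 - 7*(18 + 18*2))*a² = (-28 - 7*(18 + 36))*a² = (-28 - 7*54)*a² = (-28 - 378)*a² = -406*a²)
c(h) = 2 (c(h) = (h + h)/h = (2*h)/h = 2)
c(X(-2))/8093 = 2/8093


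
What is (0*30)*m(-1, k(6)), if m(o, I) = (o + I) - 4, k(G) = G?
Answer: 0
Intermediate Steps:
m(o, I) = -4 + I + o (m(o, I) = (I + o) - 4 = -4 + I + o)
(0*30)*m(-1, k(6)) = (0*30)*(-4 + 6 - 1) = 0*1 = 0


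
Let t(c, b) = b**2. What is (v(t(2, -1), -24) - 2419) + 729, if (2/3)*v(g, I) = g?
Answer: -3377/2 ≈ -1688.5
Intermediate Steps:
v(g, I) = 3*g/2
(v(t(2, -1), -24) - 2419) + 729 = ((3/2)*(-1)**2 - 2419) + 729 = ((3/2)*1 - 2419) + 729 = (3/2 - 2419) + 729 = -4835/2 + 729 = -3377/2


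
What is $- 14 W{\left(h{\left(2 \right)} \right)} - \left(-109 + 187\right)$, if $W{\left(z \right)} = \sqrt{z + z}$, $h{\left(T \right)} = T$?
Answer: $-106$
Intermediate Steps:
$W{\left(z \right)} = \sqrt{2} \sqrt{z}$ ($W{\left(z \right)} = \sqrt{2 z} = \sqrt{2} \sqrt{z}$)
$- 14 W{\left(h{\left(2 \right)} \right)} - \left(-109 + 187\right) = - 14 \sqrt{2} \sqrt{2} - \left(-109 + 187\right) = \left(-14\right) 2 - 78 = -28 - 78 = -106$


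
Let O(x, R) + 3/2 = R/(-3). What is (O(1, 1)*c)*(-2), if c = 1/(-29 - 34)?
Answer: -11/189 ≈ -0.058201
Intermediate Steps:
O(x, R) = -3/2 - R/3 (O(x, R) = -3/2 + R/(-3) = -3/2 + R*(-⅓) = -3/2 - R/3)
c = -1/63 (c = 1/(-63) = -1/63 ≈ -0.015873)
(O(1, 1)*c)*(-2) = ((-3/2 - ⅓*1)*(-1/63))*(-2) = ((-3/2 - ⅓)*(-1/63))*(-2) = -11/6*(-1/63)*(-2) = (11/378)*(-2) = -11/189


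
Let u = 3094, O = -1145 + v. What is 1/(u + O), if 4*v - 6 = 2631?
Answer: 4/10433 ≈ 0.00038340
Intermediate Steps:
v = 2637/4 (v = 3/2 + (¼)*2631 = 3/2 + 2631/4 = 2637/4 ≈ 659.25)
O = -1943/4 (O = -1145 + 2637/4 = -1943/4 ≈ -485.75)
1/(u + O) = 1/(3094 - 1943/4) = 1/(10433/4) = 4/10433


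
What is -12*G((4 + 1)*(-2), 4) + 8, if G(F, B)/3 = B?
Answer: -136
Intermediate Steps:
G(F, B) = 3*B
-12*G((4 + 1)*(-2), 4) + 8 = -36*4 + 8 = -12*12 + 8 = -144 + 8 = -136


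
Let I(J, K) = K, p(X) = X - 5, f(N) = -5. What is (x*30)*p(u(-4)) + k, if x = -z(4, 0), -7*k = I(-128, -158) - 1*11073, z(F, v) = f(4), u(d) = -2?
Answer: 3881/7 ≈ 554.43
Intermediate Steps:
p(X) = -5 + X
z(F, v) = -5
k = 11231/7 (k = -(-158 - 1*11073)/7 = -(-158 - 11073)/7 = -⅐*(-11231) = 11231/7 ≈ 1604.4)
x = 5 (x = -1*(-5) = 5)
(x*30)*p(u(-4)) + k = (5*30)*(-5 - 2) + 11231/7 = 150*(-7) + 11231/7 = -1050 + 11231/7 = 3881/7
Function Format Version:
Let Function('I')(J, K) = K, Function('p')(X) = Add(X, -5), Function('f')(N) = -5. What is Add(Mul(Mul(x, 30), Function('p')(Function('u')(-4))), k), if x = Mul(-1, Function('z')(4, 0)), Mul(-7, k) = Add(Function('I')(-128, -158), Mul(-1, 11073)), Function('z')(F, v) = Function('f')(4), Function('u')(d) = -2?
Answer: Rational(3881, 7) ≈ 554.43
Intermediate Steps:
Function('p')(X) = Add(-5, X)
Function('z')(F, v) = -5
k = Rational(11231, 7) (k = Mul(Rational(-1, 7), Add(-158, Mul(-1, 11073))) = Mul(Rational(-1, 7), Add(-158, -11073)) = Mul(Rational(-1, 7), -11231) = Rational(11231, 7) ≈ 1604.4)
x = 5 (x = Mul(-1, -5) = 5)
Add(Mul(Mul(x, 30), Function('p')(Function('u')(-4))), k) = Add(Mul(Mul(5, 30), Add(-5, -2)), Rational(11231, 7)) = Add(Mul(150, -7), Rational(11231, 7)) = Add(-1050, Rational(11231, 7)) = Rational(3881, 7)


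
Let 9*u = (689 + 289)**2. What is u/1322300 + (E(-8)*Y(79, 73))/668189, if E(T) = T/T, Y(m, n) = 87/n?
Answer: 44689863742/556024835975 ≈ 0.080374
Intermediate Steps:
u = 106276 (u = (689 + 289)**2/9 = (1/9)*978**2 = (1/9)*956484 = 106276)
E(T) = 1
u/1322300 + (E(-8)*Y(79, 73))/668189 = 106276/1322300 + (1*(87/73))/668189 = 106276*(1/1322300) + (1*(87*(1/73)))*(1/668189) = 26569/330575 + (1*(87/73))*(1/668189) = 26569/330575 + (87/73)*(1/668189) = 26569/330575 + 3/1681993 = 44689863742/556024835975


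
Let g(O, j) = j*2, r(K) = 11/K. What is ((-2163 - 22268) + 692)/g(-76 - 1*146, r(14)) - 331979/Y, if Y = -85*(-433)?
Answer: -6119649034/404855 ≈ -15116.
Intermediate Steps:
g(O, j) = 2*j
Y = 36805
((-2163 - 22268) + 692)/g(-76 - 1*146, r(14)) - 331979/Y = ((-2163 - 22268) + 692)/((2*(11/14))) - 331979/36805 = (-24431 + 692)/((2*(11*(1/14)))) - 331979*1/36805 = -23739/(2*(11/14)) - 331979/36805 = -23739/11/7 - 331979/36805 = -23739*7/11 - 331979/36805 = -166173/11 - 331979/36805 = -6119649034/404855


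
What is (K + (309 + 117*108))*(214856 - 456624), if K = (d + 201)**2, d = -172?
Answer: -3333013648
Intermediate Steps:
K = 841 (K = (-172 + 201)**2 = 29**2 = 841)
(K + (309 + 117*108))*(214856 - 456624) = (841 + (309 + 117*108))*(214856 - 456624) = (841 + (309 + 12636))*(-241768) = (841 + 12945)*(-241768) = 13786*(-241768) = -3333013648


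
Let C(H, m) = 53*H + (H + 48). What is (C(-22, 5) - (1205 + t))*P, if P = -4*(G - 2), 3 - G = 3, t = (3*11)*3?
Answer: -19552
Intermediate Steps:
t = 99 (t = 33*3 = 99)
G = 0 (G = 3 - 1*3 = 3 - 3 = 0)
C(H, m) = 48 + 54*H (C(H, m) = 53*H + (48 + H) = 48 + 54*H)
P = 8 (P = -4*(0 - 2) = -4*(-2) = 8)
(C(-22, 5) - (1205 + t))*P = ((48 + 54*(-22)) - (1205 + 99))*8 = ((48 - 1188) - 1*1304)*8 = (-1140 - 1304)*8 = -2444*8 = -19552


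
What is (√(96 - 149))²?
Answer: -53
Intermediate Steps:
(√(96 - 149))² = (√(-53))² = (I*√53)² = -53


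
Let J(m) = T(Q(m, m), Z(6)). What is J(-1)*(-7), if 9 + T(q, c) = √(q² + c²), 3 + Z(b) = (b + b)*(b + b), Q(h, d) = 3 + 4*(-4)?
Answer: 63 - 35*√802 ≈ -928.19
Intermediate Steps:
Q(h, d) = -13 (Q(h, d) = 3 - 16 = -13)
Z(b) = -3 + 4*b² (Z(b) = -3 + (b + b)*(b + b) = -3 + (2*b)*(2*b) = -3 + 4*b²)
T(q, c) = -9 + √(c² + q²) (T(q, c) = -9 + √(q² + c²) = -9 + √(c² + q²))
J(m) = -9 + 5*√802 (J(m) = -9 + √((-3 + 4*6²)² + (-13)²) = -9 + √((-3 + 4*36)² + 169) = -9 + √((-3 + 144)² + 169) = -9 + √(141² + 169) = -9 + √(19881 + 169) = -9 + √20050 = -9 + 5*√802)
J(-1)*(-7) = (-9 + 5*√802)*(-7) = 63 - 35*√802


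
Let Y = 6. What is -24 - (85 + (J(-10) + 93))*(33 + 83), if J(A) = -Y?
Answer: -19976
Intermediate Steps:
J(A) = -6 (J(A) = -1*6 = -6)
-24 - (85 + (J(-10) + 93))*(33 + 83) = -24 - (85 + (-6 + 93))*(33 + 83) = -24 - (85 + 87)*116 = -24 - 172*116 = -24 - 1*19952 = -24 - 19952 = -19976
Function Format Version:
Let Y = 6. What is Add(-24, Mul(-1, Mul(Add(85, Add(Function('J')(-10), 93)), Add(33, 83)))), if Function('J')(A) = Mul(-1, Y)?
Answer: -19976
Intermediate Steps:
Function('J')(A) = -6 (Function('J')(A) = Mul(-1, 6) = -6)
Add(-24, Mul(-1, Mul(Add(85, Add(Function('J')(-10), 93)), Add(33, 83)))) = Add(-24, Mul(-1, Mul(Add(85, Add(-6, 93)), Add(33, 83)))) = Add(-24, Mul(-1, Mul(Add(85, 87), 116))) = Add(-24, Mul(-1, Mul(172, 116))) = Add(-24, Mul(-1, 19952)) = Add(-24, -19952) = -19976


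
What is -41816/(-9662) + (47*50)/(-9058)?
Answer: 89015907/21879599 ≈ 4.0684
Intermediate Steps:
-41816/(-9662) + (47*50)/(-9058) = -41816*(-1/9662) + 2350*(-1/9058) = 20908/4831 - 1175/4529 = 89015907/21879599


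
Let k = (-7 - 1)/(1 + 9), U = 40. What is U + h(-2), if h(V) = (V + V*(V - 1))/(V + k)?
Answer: 270/7 ≈ 38.571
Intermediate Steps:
k = -⅘ (k = -8/10 = -8*⅒ = -⅘ ≈ -0.80000)
h(V) = (V + V*(-1 + V))/(-⅘ + V) (h(V) = (V + V*(V - 1))/(V - ⅘) = (V + V*(-1 + V))/(-⅘ + V))
U + h(-2) = 40 + 5*(-2)²/(-4 + 5*(-2)) = 40 + 5*4/(-4 - 10) = 40 + 5*4/(-14) = 40 + 5*4*(-1/14) = 40 - 10/7 = 270/7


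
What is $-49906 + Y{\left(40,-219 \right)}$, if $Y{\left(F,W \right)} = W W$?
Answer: $-1945$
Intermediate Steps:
$Y{\left(F,W \right)} = W^{2}$
$-49906 + Y{\left(40,-219 \right)} = -49906 + \left(-219\right)^{2} = -49906 + 47961 = -1945$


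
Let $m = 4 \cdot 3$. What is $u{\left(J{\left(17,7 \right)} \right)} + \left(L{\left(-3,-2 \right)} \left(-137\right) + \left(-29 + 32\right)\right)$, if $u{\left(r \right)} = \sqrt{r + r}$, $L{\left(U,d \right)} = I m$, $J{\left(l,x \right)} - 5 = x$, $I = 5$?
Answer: $-8217 + 2 \sqrt{6} \approx -8212.1$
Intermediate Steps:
$J{\left(l,x \right)} = 5 + x$
$m = 12$
$L{\left(U,d \right)} = 60$ ($L{\left(U,d \right)} = 5 \cdot 12 = 60$)
$u{\left(r \right)} = \sqrt{2} \sqrt{r}$ ($u{\left(r \right)} = \sqrt{2 r} = \sqrt{2} \sqrt{r}$)
$u{\left(J{\left(17,7 \right)} \right)} + \left(L{\left(-3,-2 \right)} \left(-137\right) + \left(-29 + 32\right)\right) = \sqrt{2} \sqrt{5 + 7} + \left(60 \left(-137\right) + \left(-29 + 32\right)\right) = \sqrt{2} \sqrt{12} + \left(-8220 + 3\right) = \sqrt{2} \cdot 2 \sqrt{3} - 8217 = 2 \sqrt{6} - 8217 = -8217 + 2 \sqrt{6}$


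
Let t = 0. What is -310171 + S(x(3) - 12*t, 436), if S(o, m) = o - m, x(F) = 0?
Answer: -310607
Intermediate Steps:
-310171 + S(x(3) - 12*t, 436) = -310171 + ((0 - 12*0) - 1*436) = -310171 + ((0 + 0) - 436) = -310171 + (0 - 436) = -310171 - 436 = -310607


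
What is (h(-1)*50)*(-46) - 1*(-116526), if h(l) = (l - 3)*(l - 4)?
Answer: 70526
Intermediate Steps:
h(l) = (-4 + l)*(-3 + l) (h(l) = (-3 + l)*(-4 + l) = (-4 + l)*(-3 + l))
(h(-1)*50)*(-46) - 1*(-116526) = ((12 + (-1)² - 7*(-1))*50)*(-46) - 1*(-116526) = ((12 + 1 + 7)*50)*(-46) + 116526 = (20*50)*(-46) + 116526 = 1000*(-46) + 116526 = -46000 + 116526 = 70526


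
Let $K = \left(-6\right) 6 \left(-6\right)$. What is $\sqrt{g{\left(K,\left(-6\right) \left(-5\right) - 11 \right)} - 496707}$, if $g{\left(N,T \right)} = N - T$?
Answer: $i \sqrt{496510} \approx 704.63 i$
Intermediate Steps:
$K = 216$ ($K = \left(-36\right) \left(-6\right) = 216$)
$\sqrt{g{\left(K,\left(-6\right) \left(-5\right) - 11 \right)} - 496707} = \sqrt{\left(216 - \left(\left(-6\right) \left(-5\right) - 11\right)\right) - 496707} = \sqrt{\left(216 - \left(30 - 11\right)\right) - 496707} = \sqrt{\left(216 - 19\right) - 496707} = \sqrt{197 - 496707} = \sqrt{-496510} = i \sqrt{496510}$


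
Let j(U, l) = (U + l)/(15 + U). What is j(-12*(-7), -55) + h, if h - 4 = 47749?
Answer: 4727576/99 ≈ 47753.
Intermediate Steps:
h = 47753 (h = 4 + 47749 = 47753)
j(U, l) = (U + l)/(15 + U)
j(-12*(-7), -55) + h = (-12*(-7) - 55)/(15 - 12*(-7)) + 47753 = (84 - 55)/(15 + 84) + 47753 = 29/99 + 47753 = 4727576/99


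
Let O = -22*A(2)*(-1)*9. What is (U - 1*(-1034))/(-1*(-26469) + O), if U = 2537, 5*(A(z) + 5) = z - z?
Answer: 3571/25479 ≈ 0.14015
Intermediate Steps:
A(z) = -5 (A(z) = -5 + (z - z)/5 = -5 + (⅕)*0 = -5 + 0 = -5)
O = -990 (O = -(-110)*(-1)*9 = -22*5*9 = -110*9 = -990)
(U - 1*(-1034))/(-1*(-26469) + O) = (2537 - 1*(-1034))/(-1*(-26469) - 990) = (2537 + 1034)/(26469 - 990) = 3571/25479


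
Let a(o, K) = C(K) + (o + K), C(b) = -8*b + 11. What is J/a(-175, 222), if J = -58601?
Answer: 58601/1718 ≈ 34.110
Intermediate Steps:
C(b) = 11 - 8*b
a(o, K) = 11 + o - 7*K (a(o, K) = (11 - 8*K) + (o + K) = (11 - 8*K) + (K + o) = 11 + o - 7*K)
J/a(-175, 222) = -58601/(11 - 175 - 7*222) = -58601/(11 - 175 - 1554) = -58601/(-1718) = -58601*(-1/1718) = 58601/1718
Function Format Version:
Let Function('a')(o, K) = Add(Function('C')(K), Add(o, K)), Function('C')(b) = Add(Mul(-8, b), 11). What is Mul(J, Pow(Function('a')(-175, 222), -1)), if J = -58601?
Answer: Rational(58601, 1718) ≈ 34.110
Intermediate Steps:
Function('C')(b) = Add(11, Mul(-8, b))
Function('a')(o, K) = Add(11, o, Mul(-7, K)) (Function('a')(o, K) = Add(Add(11, Mul(-8, K)), Add(o, K)) = Add(Add(11, Mul(-8, K)), Add(K, o)) = Add(11, o, Mul(-7, K)))
Mul(J, Pow(Function('a')(-175, 222), -1)) = Mul(-58601, Pow(Add(11, -175, Mul(-7, 222)), -1)) = Mul(-58601, Pow(Add(11, -175, -1554), -1)) = Mul(-58601, Pow(-1718, -1)) = Mul(-58601, Rational(-1, 1718)) = Rational(58601, 1718)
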